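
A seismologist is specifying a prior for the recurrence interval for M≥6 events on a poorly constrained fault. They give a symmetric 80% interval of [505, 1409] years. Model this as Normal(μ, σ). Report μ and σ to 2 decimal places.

A symmetric 80% interval runs μ ± z·σ with z = 1.282.
Half-width = 452, so σ = 452/1.282 = 352.70.
μ is the interval midpoint, 957.00.

μ = 957.00, σ = 352.70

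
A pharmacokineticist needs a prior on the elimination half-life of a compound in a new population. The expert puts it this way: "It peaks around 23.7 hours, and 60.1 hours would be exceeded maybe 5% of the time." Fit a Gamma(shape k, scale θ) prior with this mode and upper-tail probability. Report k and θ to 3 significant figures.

Gamma(k,θ) with k>1 has mode (k−1)θ, so θ = 23.7/(k−1).
Need P(X < 60.1) = 0.95 with θ tied to k this way. Start at k = 2, θ = 23.7: P(X<60.1) ≈ 0.720.
Too low — raise k to concentrate. Iterating converges to k ≈ 4.13.
Then θ = 23.7/(4.13−1) ≈ 7.57.

k ≈ 4.13, θ ≈ 7.57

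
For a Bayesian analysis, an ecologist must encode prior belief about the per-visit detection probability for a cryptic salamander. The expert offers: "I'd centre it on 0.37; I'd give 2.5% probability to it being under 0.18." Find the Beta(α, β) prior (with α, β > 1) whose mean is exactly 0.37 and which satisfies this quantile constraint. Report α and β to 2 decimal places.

α ≈ 7.54, β ≈ 12.84

With mean 0.37 fixed, write α = 0.37s, β = 0.63s where s = α+β.
Need P(θ < 0.18) = 0.025 under Beta(0.37s, 0.63s). Normal approximation: (q−m)/√(m(1−m)/s) ≈ z_{0.025} = -1.96, so s ≈ 0.37·0.63·(-1.96)²/(0.18−0.37)² = 24.8.
At s = 24.8: P(θ<0.18) ≈ 0.015. Adjusting to match 0.025 gives s ≈ 20.38.
So α = 0.37·20.38 ≈ 7.54, β = 0.63·20.38 ≈ 12.84.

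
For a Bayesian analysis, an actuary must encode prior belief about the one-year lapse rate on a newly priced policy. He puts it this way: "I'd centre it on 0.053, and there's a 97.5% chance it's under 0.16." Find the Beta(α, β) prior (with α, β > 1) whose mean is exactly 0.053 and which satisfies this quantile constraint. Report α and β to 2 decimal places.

With mean 0.053 fixed, write α = 0.053s, β = 0.947s where s = α+β.
Need P(θ < 0.16) = 0.975 under Beta(0.053s, 0.947s). Normal approximation: (q−m)/√(m(1−m)/s) ≈ z_{0.975} = 1.96, so s ≈ 0.053·0.947·(1.96)²/(0.16−0.053)² = 16.8.
At s = 16.8: P(θ<0.16) ≈ 0.949. Adjusting to match 0.975 gives s ≈ 27.71.
So α = 0.053·27.71 ≈ 1.47, β = 0.947·27.71 ≈ 26.25.

α ≈ 1.47, β ≈ 26.25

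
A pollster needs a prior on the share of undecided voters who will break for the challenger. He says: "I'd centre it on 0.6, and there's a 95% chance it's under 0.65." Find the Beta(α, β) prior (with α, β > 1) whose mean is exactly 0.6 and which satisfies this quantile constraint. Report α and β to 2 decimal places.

α ≈ 152.55, β ≈ 101.70

With mean 0.6 fixed, write α = 0.6s, β = 0.4s where s = α+β.
Need P(θ < 0.65) = 0.95 under Beta(0.6s, 0.4s). Normal approximation: (q−m)/√(m(1−m)/s) ≈ z_{0.95} = 1.64, so s ≈ 0.6·0.4·(1.64)²/(0.65−0.6)² = 259.7.
At s = 259.7: P(θ<0.65) ≈ 0.952. Adjusting to match 0.95 gives s ≈ 254.24.
So α = 0.6·254.24 ≈ 152.55, β = 0.4·254.24 ≈ 101.70.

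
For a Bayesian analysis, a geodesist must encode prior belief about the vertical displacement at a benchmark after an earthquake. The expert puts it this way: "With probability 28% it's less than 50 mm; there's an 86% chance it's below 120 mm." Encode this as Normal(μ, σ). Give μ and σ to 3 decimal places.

For Normal(μ,σ), the p-quantile is μ + z_p·σ. Here z_{0.28} = -0.5828, z_{0.86} = 1.08.
So 50 = μ − 0.5828σ and 120 = μ + 1.08σ.
Subtracting: σ = (120 − 50)/(1.08 − (-0.5828)) = 42.089.
Then μ = 50 − (-0.5828)·42.089 = 74.531.

μ = 74.531, σ = 42.089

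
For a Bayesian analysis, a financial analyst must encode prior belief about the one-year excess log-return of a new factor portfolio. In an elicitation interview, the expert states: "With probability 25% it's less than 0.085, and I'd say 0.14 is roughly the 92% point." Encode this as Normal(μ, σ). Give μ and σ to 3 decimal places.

For Normal(μ,σ), the p-quantile is μ + z_p·σ. Here z_{0.25} = -0.6745, z_{0.92} = 1.405.
So 0.085 = μ − 0.6745σ and 0.14 = μ + 1.405σ.
Subtracting: σ = (0.14 − 0.085)/(1.405 − (-0.6745)) = 0.026.
Then μ = 0.085 − (-0.6745)·0.026 = 0.103.

μ = 0.103, σ = 0.026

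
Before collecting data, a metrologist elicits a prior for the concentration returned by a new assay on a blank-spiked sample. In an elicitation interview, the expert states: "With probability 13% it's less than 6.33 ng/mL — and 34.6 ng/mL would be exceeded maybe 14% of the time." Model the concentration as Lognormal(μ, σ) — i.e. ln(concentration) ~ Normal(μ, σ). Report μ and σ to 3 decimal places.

If T ~ Lognormal(μ,σ) then ln T ~ Normal(μ,σ), so the p-quantile of ln T is μ + z_p·σ.
ln(6.33) = 1.845 and ln(34.6) = 3.544; z_{0.13} = -1.126, z_{0.86} = 1.08.
σ = (3.544 − 1.845)/(1.08 − (-1.126)) = 0.770.
μ = 1.845 − (-1.126)·0.770 = 2.712.

μ ≈ 2.712, σ ≈ 0.770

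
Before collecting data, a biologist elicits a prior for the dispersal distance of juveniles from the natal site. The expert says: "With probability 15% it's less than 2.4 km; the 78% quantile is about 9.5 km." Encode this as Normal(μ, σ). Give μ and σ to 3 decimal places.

μ = 6.469, σ = 3.926

For Normal(μ,σ), the p-quantile is μ + z_p·σ. Here z_{0.15} = -1.036, z_{0.78} = 0.7722.
So 2.4 = μ − 1.036σ and 9.5 = μ + 0.7722σ.
Subtracting: σ = (9.5 − 2.4)/(0.7722 − (-1.036)) = 3.926.
Then μ = 2.4 − (-1.036)·3.926 = 6.469.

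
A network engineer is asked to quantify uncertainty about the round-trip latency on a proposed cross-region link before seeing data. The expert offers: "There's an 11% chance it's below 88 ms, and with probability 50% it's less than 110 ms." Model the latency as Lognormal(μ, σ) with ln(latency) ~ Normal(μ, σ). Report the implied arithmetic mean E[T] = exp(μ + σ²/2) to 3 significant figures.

E[T] ≈ 112 ms

If T ~ Lognormal(μ,σ) then ln T ~ Normal(μ,σ), so the p-quantile of ln T is μ + z_p·σ.
ln(88) = 4.477 and ln(110) = 4.7; z_{0.11} = -1.227, z_{0.5} = 0.
σ = (4.7 − 4.477)/(0 − (-1.227)) = 0.182.
μ = 4.477 − (-1.227)·0.182 = 4.700.
E[T] = exp(μ + σ²/2) = exp(4.700 + 0.0165) = 112 ms.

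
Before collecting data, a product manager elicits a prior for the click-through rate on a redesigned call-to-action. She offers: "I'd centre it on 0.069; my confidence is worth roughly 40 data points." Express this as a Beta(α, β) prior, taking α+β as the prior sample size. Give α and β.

α = 2.76, β = 37.24

Under the effective-sample-size interpretation, Beta(α, β) has prior mean α/(α+β) and prior sample size α+β.
So α+β = 40 and α/(α+β) = 0.069, giving α = 0.069·40 = 2.76 and β = 40 − 2.76 = 37.24.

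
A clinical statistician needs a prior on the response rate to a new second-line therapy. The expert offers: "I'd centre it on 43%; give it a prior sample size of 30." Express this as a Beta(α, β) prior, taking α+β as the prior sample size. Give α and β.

Under the effective-sample-size interpretation, Beta(α, β) has prior mean α/(α+β) and prior sample size α+β.
So α+β = 30 and α/(α+β) = 0.43, giving α = 0.43·30 = 12.9 and β = 30 − 12.9 = 17.1.

α = 12.9, β = 17.1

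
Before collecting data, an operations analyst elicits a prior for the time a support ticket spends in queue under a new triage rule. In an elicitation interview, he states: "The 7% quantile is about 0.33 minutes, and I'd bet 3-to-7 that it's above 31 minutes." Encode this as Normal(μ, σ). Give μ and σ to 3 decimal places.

For Normal(μ,σ), the p-quantile is μ + z_p·σ. Here z_{0.07} = -1.476, z_{0.7} = 0.5244.
So 0.33 = μ − 1.476σ and 31 = μ + 0.5244σ.
Subtracting: σ = (31 − 0.33)/(0.5244 − (-1.476)) = 15.334.
Then μ = 0.33 − (-1.476)·15.334 = 22.959.

μ = 22.959, σ = 15.334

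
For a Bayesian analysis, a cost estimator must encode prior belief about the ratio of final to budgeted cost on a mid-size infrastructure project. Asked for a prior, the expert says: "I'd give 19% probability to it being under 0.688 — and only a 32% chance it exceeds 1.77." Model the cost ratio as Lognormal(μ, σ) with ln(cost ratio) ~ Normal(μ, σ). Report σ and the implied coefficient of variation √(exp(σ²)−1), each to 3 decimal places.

If T ~ Lognormal(μ,σ) then ln T ~ Normal(μ,σ), so the p-quantile of ln T is μ + z_p·σ.
ln(0.688) = -0.374 and ln(1.77) = 0.571; z_{0.19} = -0.8779, z_{0.68} = 0.4677.
σ = (0.571 − -0.374)/(0.4677 − (-0.8779)) = 0.702.
μ = -0.374 − (-0.8779)·0.702 = 0.243.
CV = √(exp(σ²)−1) = √(exp(0.4932)−1) = 0.798.

σ ≈ 0.702, CV ≈ 0.798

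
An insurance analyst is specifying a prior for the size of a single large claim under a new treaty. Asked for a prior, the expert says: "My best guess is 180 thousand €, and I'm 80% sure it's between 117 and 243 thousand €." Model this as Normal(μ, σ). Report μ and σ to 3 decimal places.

μ = 180.000, σ = 49.159

A symmetric 80% interval runs μ ± z·σ with z = 1.282.
Half-width = 63, so σ = 63/1.282 = 49.159.
μ is the stated best guess, 180.000.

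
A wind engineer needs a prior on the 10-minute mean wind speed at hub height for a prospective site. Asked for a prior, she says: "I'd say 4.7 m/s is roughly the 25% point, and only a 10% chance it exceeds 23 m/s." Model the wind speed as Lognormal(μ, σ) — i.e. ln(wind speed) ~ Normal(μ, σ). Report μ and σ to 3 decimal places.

If T ~ Lognormal(μ,σ) then ln T ~ Normal(μ,σ), so the p-quantile of ln T is μ + z_p·σ.
ln(4.7) = 1.548 and ln(23) = 3.135; z_{0.25} = -0.6745, z_{0.9} = 1.282.
σ = (3.135 − 1.548)/(1.282 − (-0.6745)) = 0.812.
μ = 1.548 − (-0.6745)·0.812 = 2.095.

μ ≈ 2.095, σ ≈ 0.812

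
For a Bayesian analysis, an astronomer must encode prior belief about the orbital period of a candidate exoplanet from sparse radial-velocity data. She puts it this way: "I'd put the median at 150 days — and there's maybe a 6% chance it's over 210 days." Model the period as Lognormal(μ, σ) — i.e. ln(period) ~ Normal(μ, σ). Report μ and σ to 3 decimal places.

If T ~ Lognormal(μ,σ) then ln T ~ Normal(μ,σ), so the p-quantile of ln T is μ + z_p·σ.
ln(150) = 5.011 and ln(210) = 5.347; z_{0.5} = 0, z_{0.94} = 1.555.
σ = (5.347 − 5.011)/(1.555 − (0)) = 0.216.
μ = 5.011 − (0)·0.216 = 5.011.

μ ≈ 5.011, σ ≈ 0.216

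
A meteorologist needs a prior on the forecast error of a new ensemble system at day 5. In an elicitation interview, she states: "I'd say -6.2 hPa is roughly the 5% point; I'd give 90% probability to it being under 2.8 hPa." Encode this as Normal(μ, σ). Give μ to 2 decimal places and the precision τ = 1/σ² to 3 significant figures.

μ = -1.14, τ = 0.106

For Normal(μ,σ), the p-quantile is μ + z_p·σ. Here z_{0.05} = -1.645, z_{0.9} = 1.282.
So -6.2 = μ − 1.645σ and 2.8 = μ + 1.282σ.
Subtracting: σ = (2.8 − -6.2)/(1.282 − (-1.645)) = 3.08.
Then μ = -6.2 − (-1.645)·3.08 = -1.14.
Precision τ = 1/σ² = 1/3.075² = 0.106.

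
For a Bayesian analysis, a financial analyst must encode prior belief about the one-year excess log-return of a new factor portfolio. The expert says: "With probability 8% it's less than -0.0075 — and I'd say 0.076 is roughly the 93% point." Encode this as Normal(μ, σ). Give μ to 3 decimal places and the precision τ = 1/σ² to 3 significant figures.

μ = 0.033, τ = 1190

For Normal(μ,σ), the p-quantile is μ + z_p·σ. Here z_{0.08} = -1.405, z_{0.93} = 1.476.
So -0.0075 = μ − 1.405σ and 0.076 = μ + 1.476σ.
Subtracting: σ = (0.076 − -0.0075)/(1.476 − (-1.405)) = 0.029.
Then μ = -0.0075 − (-1.405)·0.029 = 0.033.
Precision τ = 1/σ² = 1/0.02898² = 1190.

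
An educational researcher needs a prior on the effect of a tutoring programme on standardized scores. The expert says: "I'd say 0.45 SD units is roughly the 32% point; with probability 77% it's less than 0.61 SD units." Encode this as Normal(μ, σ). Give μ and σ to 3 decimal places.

μ = 0.512, σ = 0.133

The p-quantile of Normal(μ,σ) is μ + z_p·σ, with z_{0.32} = -0.4677 and z_{0.77} = 0.7388.
Eliminate σ: μ = (z₂·x₁ − z₁·x₂)/(z₂ − z₁) = (0.7388·0.45 − (-0.4677)·0.61)/1.207 = 0.512.
Then σ = (x₂ − x₁)/(z₂ − z₁) = (0.61 − 0.45)/1.207 = 0.133.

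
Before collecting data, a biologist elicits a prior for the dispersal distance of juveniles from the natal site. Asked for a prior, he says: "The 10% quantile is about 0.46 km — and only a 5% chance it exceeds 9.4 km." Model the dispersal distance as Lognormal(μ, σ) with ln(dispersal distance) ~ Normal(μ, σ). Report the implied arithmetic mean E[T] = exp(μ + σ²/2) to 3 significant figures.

If T ~ Lognormal(μ,σ) then ln T ~ Normal(μ,σ), so the p-quantile of ln T is μ + z_p·σ.
ln(0.46) = -0.7765 and ln(9.4) = 2.241; z_{0.1} = -1.282, z_{0.95} = 1.645.
σ = (2.241 − -0.7765)/(1.645 − (-1.282)) = 1.031.
μ = -0.7765 − (-1.282)·1.031 = 0.545.
E[T] = exp(μ + σ²/2) = exp(0.545 + 0.5315) = 2.93 km.

E[T] ≈ 2.93 km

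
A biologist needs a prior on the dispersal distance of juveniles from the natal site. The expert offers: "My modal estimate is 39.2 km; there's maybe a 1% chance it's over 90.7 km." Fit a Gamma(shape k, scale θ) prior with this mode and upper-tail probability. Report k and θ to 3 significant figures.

k ≈ 7.78, θ ≈ 5.78

Gamma(k,θ) with k>1 has mode (k−1)θ, so θ = 39.2/(k−1).
Need P(X < 90.7) = 0.99 with θ tied to k this way. Start at k = 2, θ = 39.2: P(X<90.7) ≈ 0.672.
Too low — raise k to concentrate. Iterating converges to k ≈ 7.78.
Then θ = 39.2/(7.78−1) ≈ 5.78.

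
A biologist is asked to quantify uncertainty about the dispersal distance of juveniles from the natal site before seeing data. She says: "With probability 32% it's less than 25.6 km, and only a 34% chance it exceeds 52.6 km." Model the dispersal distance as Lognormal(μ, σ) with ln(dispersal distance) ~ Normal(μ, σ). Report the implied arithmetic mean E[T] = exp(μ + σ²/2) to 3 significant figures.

E[T] ≈ 52.5 km

If T ~ Lognormal(μ,σ) then ln T ~ Normal(μ,σ), so the p-quantile of ln T is μ + z_p·σ.
ln(25.6) = 3.243 and ln(52.6) = 3.963; z_{0.32} = -0.4677, z_{0.66} = 0.4125.
σ = (3.963 − 3.243)/(0.4125 − (-0.4677)) = 0.818.
μ = 3.243 − (-0.4677)·0.818 = 3.625.
E[T] = exp(μ + σ²/2) = exp(3.625 + 0.3347) = 52.5 km.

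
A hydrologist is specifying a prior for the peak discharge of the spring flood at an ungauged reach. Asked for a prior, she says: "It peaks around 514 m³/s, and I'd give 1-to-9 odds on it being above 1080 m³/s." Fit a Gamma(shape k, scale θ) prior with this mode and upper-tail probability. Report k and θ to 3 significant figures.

Gamma(k,θ) with k>1 has mode (k−1)θ, so θ = 514/(k−1).
Need P(X < 1080) = 0.9 with θ tied to k this way. Start at k = 2, θ = 514: P(X<1080) ≈ 0.621.
Too low — raise k to concentrate. Iterating converges to k ≈ 4.48.
Then θ = 514/(4.48−1) ≈ 148.

k ≈ 4.48, θ ≈ 148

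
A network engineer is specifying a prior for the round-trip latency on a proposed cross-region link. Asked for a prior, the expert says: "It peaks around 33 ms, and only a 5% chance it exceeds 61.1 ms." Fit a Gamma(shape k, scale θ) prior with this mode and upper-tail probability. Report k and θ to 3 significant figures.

Gamma(k,θ) with k>1 has mode (k−1)θ, so θ = 33/(k−1).
Need P(X < 61.1) = 0.95 with θ tied to k this way. Start at k = 2, θ = 33: P(X<61.1) ≈ 0.552.
Too low — raise k to concentrate. Iterating converges to k ≈ 8.34.
Then θ = 33/(8.34−1) ≈ 4.5.

k ≈ 8.34, θ ≈ 4.5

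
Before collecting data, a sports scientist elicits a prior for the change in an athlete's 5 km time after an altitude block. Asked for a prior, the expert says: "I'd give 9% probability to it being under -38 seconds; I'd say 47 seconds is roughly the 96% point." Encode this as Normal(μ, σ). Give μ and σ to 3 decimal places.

The p-quantile of Normal(μ,σ) is μ + z_p·σ, with z_{0.09} = -1.341 and z_{0.96} = 1.751.
Eliminate σ: μ = (z₂·x₁ − z₁·x₂)/(z₂ − z₁) = (1.751·-38 − (-1.341)·47)/3.091 = -1.136.
Then σ = (x₂ − x₁)/(z₂ − z₁) = (47 − -38)/3.091 = 27.495.

μ = -1.136, σ = 27.495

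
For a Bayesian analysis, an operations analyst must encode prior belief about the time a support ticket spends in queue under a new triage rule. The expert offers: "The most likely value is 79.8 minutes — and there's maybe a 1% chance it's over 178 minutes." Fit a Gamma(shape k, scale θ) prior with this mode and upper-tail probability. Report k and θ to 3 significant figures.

Gamma(k,θ) with k>1 has mode (k−1)θ, so θ = 79.8/(k−1).
Need P(X < 178) = 0.99 with θ tied to k this way. Start at k = 2, θ = 79.8: P(X<178) ≈ 0.653.
Too low — raise k to concentrate. Iterating converges to k ≈ 8.47.
Then θ = 79.8/(8.47−1) ≈ 10.7.

k ≈ 8.47, θ ≈ 10.7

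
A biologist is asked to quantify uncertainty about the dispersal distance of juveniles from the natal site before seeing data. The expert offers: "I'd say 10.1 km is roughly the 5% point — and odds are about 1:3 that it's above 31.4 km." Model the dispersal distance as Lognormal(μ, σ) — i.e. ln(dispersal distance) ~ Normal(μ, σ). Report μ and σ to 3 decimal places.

If T ~ Lognormal(μ,σ) then ln T ~ Normal(μ,σ), so the p-quantile of ln T is μ + z_p·σ.
ln(10.1) = 2.313 and ln(31.4) = 3.447; z_{0.05} = -1.645, z_{0.75} = 0.6745.
σ = (3.447 − 2.313)/(0.6745 − (-1.645)) = 0.489.
μ = 2.313 − (-1.645)·0.489 = 3.117.

μ ≈ 3.117, σ ≈ 0.489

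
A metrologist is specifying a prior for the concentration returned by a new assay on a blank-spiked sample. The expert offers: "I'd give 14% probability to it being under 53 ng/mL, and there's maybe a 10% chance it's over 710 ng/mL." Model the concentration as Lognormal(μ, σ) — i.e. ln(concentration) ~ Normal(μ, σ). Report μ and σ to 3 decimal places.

If T ~ Lognormal(μ,σ) then ln T ~ Normal(μ,σ), so the p-quantile of ln T is μ + z_p·σ.
ln(53) = 3.97 and ln(710) = 6.565; z_{0.14} = -1.08, z_{0.9} = 1.282.
σ = (6.565 − 3.97)/(1.282 − (-1.08)) = 1.099.
μ = 3.97 − (-1.08)·1.099 = 5.157.

μ ≈ 5.157, σ ≈ 1.099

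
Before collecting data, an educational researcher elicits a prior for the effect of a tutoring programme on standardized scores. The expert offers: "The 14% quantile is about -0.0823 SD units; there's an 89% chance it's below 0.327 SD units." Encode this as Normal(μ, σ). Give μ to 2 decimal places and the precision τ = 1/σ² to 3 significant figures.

μ = 0.11, τ = 31.8

For Normal(μ,σ), the p-quantile is μ + z_p·σ. Here z_{0.14} = -1.08, z_{0.89} = 1.227.
So -0.0823 = μ − 1.08σ and 0.327 = μ + 1.227σ.
Subtracting: σ = (0.327 − -0.0823)/(1.227 − (-1.08)) = 0.18.
Then μ = -0.0823 − (-1.08)·0.18 = 0.11.
Precision τ = 1/σ² = 1/0.1774² = 31.8.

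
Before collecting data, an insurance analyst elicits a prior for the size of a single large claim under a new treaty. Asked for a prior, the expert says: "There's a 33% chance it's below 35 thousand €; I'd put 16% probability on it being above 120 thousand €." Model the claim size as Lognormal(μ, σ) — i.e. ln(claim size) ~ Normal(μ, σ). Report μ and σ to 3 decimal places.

If T ~ Lognormal(μ,σ) then ln T ~ Normal(μ,σ), so the p-quantile of ln T is μ + z_p·σ.
ln(35) = 3.555 and ln(120) = 4.787; z_{0.33} = -0.4399, z_{0.84} = 0.9945.
σ = (4.787 − 3.555)/(0.9945 − (-0.4399)) = 0.859.
μ = 3.555 − (-0.4399)·0.859 = 3.933.

μ ≈ 3.933, σ ≈ 0.859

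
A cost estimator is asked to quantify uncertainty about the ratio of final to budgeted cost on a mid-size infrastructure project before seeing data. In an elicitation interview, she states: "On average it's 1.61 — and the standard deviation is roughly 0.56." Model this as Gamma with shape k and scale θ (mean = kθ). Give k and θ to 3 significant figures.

For Gamma(k, scale θ): mean = kθ, variance = kθ², so CV = 1/√k.
CV = SD/mean = 0.56/1.61 = 0.3478, hence k = 1/CV² = 8.27.
Then θ = mean/k = 1.61/8.27 = 0.195.

k ≈ 8.27, θ ≈ 0.195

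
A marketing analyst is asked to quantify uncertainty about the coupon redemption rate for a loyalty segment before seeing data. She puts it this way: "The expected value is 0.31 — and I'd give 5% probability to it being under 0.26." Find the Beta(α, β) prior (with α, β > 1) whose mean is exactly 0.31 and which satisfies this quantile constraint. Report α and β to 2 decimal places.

α ≈ 68.72, β ≈ 152.96

With mean 0.31 fixed, write α = 0.31s, β = 0.69s where s = α+β.
Need P(θ < 0.26) = 0.05 under Beta(0.31s, 0.69s). Normal approximation: (q−m)/√(m(1−m)/s) ≈ z_{0.05} = -1.64, so s ≈ 0.31·0.69·(-1.64)²/(0.26−0.31)² = 231.5.
At s = 231.5: P(θ<0.26) ≈ 0.046. Adjusting to match 0.05 gives s ≈ 221.68.
So α = 0.31·221.68 ≈ 68.72, β = 0.69·221.68 ≈ 152.96.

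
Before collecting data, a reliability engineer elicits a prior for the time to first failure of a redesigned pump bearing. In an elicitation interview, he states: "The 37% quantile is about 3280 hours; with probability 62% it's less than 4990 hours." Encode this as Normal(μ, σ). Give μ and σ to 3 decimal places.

μ = 4170.379, σ = 2683.051

For Normal(μ,σ), the p-quantile is μ + z_p·σ. Here z_{0.37} = -0.3319, z_{0.62} = 0.3055.
So 3280 = μ − 0.3319σ and 4990 = μ + 0.3055σ.
Subtracting: σ = (4990 − 3280)/(0.3055 − (-0.3319)) = 2683.051.
Then μ = 3280 − (-0.3319)·2683.051 = 4170.379.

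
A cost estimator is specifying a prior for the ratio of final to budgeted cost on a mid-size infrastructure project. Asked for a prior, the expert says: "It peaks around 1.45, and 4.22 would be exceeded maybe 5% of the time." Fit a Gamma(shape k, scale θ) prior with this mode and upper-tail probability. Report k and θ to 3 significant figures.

Gamma(k,θ) with k>1 has mode (k−1)θ, so θ = 1.45/(k−1).
Need P(X < 4.22) = 0.95 with θ tied to k this way. Start at k = 2, θ = 1.45: P(X<4.22) ≈ 0.787.
Too low — raise k to concentrate. Iterating converges to k ≈ 3.33.
Then θ = 1.45/(3.33−1) ≈ 0.622.

k ≈ 3.33, θ ≈ 0.622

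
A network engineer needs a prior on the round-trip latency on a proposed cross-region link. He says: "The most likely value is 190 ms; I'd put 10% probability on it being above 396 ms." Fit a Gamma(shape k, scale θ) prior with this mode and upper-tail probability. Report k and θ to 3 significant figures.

Gamma(k,θ) with k>1 has mode (k−1)θ, so θ = 190/(k−1).
Need P(X < 396) = 0.9 with θ tied to k this way. Start at k = 2, θ = 190: P(X<396) ≈ 0.616.
Too low — raise k to concentrate. Iterating converges to k ≈ 4.56.
Then θ = 190/(4.56−1) ≈ 53.4.

k ≈ 4.56, θ ≈ 53.4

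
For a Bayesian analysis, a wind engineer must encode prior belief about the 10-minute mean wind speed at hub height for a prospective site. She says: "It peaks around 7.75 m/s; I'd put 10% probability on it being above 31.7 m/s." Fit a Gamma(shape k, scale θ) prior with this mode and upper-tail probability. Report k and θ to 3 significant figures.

k ≈ 1.92, θ ≈ 8.4

Gamma(k,θ) with k>1 has mode (k−1)θ, so θ = 7.75/(k−1).
Need P(X < 31.7) = 0.9 with θ tied to k this way. Start at k = 2, θ = 7.75: P(X<31.7) ≈ 0.915.
Too high — lower k to spread out. Iterating converges to k ≈ 1.92.
Then θ = 7.75/(1.92−1) ≈ 8.4.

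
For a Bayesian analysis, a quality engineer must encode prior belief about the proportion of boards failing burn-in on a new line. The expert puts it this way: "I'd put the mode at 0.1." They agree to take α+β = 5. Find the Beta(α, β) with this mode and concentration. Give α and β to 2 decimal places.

α = 1.30, β = 3.70

For α,β > 1 the Beta mode is (α−1)/(α+β−2). With α+β = 5, the mode is (α−1)/3.
Set (α−1)/3 = 0.1 → α = 1 + 0.1·3 = 1.30.
β = 5 − α = 3.70.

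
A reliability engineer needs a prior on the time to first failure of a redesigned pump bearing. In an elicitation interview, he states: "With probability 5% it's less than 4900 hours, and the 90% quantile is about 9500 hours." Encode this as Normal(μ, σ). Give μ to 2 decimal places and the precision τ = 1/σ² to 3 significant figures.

μ = 7485.54, τ = 4.05e-07

The p-quantile of Normal(μ,σ) is μ + z_p·σ, with z_{0.05} = -1.645 and z_{0.9} = 1.282.
Eliminate σ: μ = (z₂·x₁ − z₁·x₂)/(z₂ − z₁) = (1.282·4900 − (-1.645)·9500)/2.926 = 7485.54.
Then σ = (x₂ − x₁)/(z₂ − z₁) = (9500 − 4900)/2.926 = 1571.89.
Precision τ = 1/σ² = 1/1572² = 4.05e-07.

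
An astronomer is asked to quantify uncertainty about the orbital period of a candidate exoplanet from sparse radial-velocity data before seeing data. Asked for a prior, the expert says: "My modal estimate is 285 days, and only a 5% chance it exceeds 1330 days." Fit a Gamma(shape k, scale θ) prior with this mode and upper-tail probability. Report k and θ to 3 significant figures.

k ≈ 2.03, θ ≈ 278

Gamma(k,θ) with k>1 has mode (k−1)θ, so θ = 285/(k−1).
Need P(X < 1330) = 0.95 with θ tied to k this way. Start at k = 2, θ = 285: P(X<1330) ≈ 0.947.
Too low — raise k to concentrate. Iterating converges to k ≈ 2.03.
Then θ = 285/(2.03−1) ≈ 278.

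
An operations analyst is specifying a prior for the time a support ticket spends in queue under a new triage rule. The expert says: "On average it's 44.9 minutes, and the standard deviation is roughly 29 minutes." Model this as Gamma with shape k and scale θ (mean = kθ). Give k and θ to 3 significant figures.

k ≈ 2.4, θ ≈ 18.7

For Gamma(k, scale θ): mean = kθ, variance = kθ², so CV = 1/√k.
CV = SD/mean = 29/44.9 = 0.6459, hence k = 1/CV² = 2.4.
Then θ = mean/k = 44.9/2.4 = 18.7.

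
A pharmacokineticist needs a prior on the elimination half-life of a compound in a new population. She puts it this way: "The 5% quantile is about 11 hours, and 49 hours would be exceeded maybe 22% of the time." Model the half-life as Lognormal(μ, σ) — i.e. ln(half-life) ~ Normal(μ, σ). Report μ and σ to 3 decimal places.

μ ≈ 3.415, σ ≈ 0.618

If T ~ Lognormal(μ,σ) then ln T ~ Normal(μ,σ), so the p-quantile of ln T is μ + z_p·σ.
ln(11) = 2.398 and ln(49) = 3.892; z_{0.05} = -1.645, z_{0.78} = 0.7722.
σ = (3.892 − 2.398)/(0.7722 − (-1.645)) = 0.618.
μ = 2.398 − (-1.645)·0.618 = 3.415.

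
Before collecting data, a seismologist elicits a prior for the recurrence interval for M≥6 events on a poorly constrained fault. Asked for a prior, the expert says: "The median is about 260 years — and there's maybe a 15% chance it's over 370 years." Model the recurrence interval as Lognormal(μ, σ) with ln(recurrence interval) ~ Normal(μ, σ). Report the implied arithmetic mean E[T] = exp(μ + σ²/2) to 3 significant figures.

E[T] ≈ 276 years

If T ~ Lognormal(μ,σ) then ln T ~ Normal(μ,σ), so the p-quantile of ln T is μ + z_p·σ.
ln(260) = 5.561 and ln(370) = 5.914; z_{0.5} = 0, z_{0.85} = 1.036.
σ = (5.914 − 5.561)/(1.036 − (0)) = 0.340.
μ = 5.561 − (0)·0.340 = 5.561.
E[T] = exp(μ + σ²/2) = exp(5.561 + 0.0579) = 276 years.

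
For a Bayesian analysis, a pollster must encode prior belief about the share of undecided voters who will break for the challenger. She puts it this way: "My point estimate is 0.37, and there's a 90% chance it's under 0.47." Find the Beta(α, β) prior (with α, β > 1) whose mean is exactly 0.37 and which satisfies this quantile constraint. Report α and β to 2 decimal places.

α ≈ 14.44, β ≈ 24.58

With mean 0.37 fixed, write α = 0.37s, β = 0.63s where s = α+β.
Need P(θ < 0.47) = 0.9 under Beta(0.37s, 0.63s). Normal approximation: (q−m)/√(m(1−m)/s) ≈ z_{0.9} = 1.28, so s ≈ 0.37·0.63·(1.28)²/(0.47−0.37)² = 38.3.
At s = 38.3: P(θ<0.47) ≈ 0.898. Adjusting to match 0.9 gives s ≈ 39.02.
So α = 0.37·39.02 ≈ 14.44, β = 0.63·39.02 ≈ 24.58.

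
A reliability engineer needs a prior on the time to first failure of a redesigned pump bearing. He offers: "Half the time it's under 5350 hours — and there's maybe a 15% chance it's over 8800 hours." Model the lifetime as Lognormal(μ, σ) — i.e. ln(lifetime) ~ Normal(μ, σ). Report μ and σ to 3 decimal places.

μ ≈ 8.585, σ ≈ 0.480

If T ~ Lognormal(μ,σ) then ln T ~ Normal(μ,σ), so the p-quantile of ln T is μ + z_p·σ.
ln(5350) = 8.585 and ln(8800) = 9.083; z_{0.5} = 0, z_{0.85} = 1.036.
σ = (9.083 − 8.585)/(1.036 − (0)) = 0.480.
μ = 8.585 − (0)·0.480 = 8.585.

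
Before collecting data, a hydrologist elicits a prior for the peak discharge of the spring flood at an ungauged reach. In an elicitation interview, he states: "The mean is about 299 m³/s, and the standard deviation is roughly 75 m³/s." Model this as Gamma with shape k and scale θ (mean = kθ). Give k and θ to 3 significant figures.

For Gamma(k, scale θ): mean = kθ, variance = kθ², so CV = 1/√k.
CV = SD/mean = 75/299 = 0.2508, hence k = 1/CV² = 15.9.
Then θ = mean/k = 299/15.9 = 18.8.

k ≈ 15.9, θ ≈ 18.8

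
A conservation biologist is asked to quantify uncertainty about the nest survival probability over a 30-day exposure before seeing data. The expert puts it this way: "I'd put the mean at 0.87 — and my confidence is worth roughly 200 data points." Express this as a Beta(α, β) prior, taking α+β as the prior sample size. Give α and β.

α = 174, β = 26

Under the effective-sample-size interpretation, Beta(α, β) has prior mean α/(α+β) and prior sample size α+β.
So α+β = 200 and α/(α+β) = 0.87, giving α = 0.87·200 = 174 and β = 200 − 174 = 26.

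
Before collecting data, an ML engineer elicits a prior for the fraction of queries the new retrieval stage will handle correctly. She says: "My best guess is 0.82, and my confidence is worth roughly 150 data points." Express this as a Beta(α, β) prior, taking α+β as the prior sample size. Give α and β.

α = 123, β = 27

Under the effective-sample-size interpretation, Beta(α, β) has prior mean α/(α+β) and prior sample size α+β.
So α+β = 150 and α/(α+β) = 0.82, giving α = 0.82·150 = 123 and β = 150 − 123 = 27.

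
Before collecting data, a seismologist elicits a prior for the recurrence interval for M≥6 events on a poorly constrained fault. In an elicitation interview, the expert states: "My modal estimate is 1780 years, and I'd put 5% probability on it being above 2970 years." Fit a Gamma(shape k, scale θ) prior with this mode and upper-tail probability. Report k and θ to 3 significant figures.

k ≈ 11.7, θ ≈ 167

Gamma(k,θ) with k>1 has mode (k−1)θ, so θ = 1780/(k−1).
Need P(X < 2970) = 0.95 with θ tied to k this way. Start at k = 2, θ = 1780: P(X<2970) ≈ 0.497.
Too low — raise k to concentrate. Iterating converges to k ≈ 11.7.
Then θ = 1780/(11.7−1) ≈ 167.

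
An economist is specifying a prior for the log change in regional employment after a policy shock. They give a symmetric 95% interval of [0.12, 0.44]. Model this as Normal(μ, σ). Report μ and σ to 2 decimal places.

A symmetric 95% interval runs μ ± z·σ with z = 1.96.
Half-width = 0.16, so σ = 0.16/1.96 = 0.08.
μ is the interval midpoint, 0.28.

μ = 0.28, σ = 0.08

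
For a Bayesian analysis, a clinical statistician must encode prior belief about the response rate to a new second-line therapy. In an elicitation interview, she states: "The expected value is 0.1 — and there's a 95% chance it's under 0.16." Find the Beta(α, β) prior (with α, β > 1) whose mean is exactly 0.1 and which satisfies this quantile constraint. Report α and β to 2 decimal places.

α ≈ 8.00, β ≈ 71.98

With mean 0.1 fixed, write α = 0.1s, β = 0.9s where s = α+β.
Need P(θ < 0.16) = 0.95 under Beta(0.1s, 0.9s). Normal approximation: (q−m)/√(m(1−m)/s) ≈ z_{0.95} = 1.64, so s ≈ 0.1·0.9·(1.64)²/(0.16−0.1)² = 67.6.
At s = 67.6: P(θ<0.16) ≈ 0.937. Adjusting to match 0.95 gives s ≈ 79.98.
So α = 0.1·79.98 ≈ 8.00, β = 0.9·79.98 ≈ 71.98.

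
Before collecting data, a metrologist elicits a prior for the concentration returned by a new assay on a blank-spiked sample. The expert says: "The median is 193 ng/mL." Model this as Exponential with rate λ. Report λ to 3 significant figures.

λ ≈ 0.00359

Exponential median = ln 2 / λ, so λ = ln 2 / 193.0 = 0.00359.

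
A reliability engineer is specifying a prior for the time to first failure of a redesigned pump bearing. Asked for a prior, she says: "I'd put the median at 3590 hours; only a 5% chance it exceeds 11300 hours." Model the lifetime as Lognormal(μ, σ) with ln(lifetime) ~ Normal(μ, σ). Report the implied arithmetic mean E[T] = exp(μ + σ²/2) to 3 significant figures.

E[T] ≈ 4580 hours

If T ~ Lognormal(μ,σ) then ln T ~ Normal(μ,σ), so the p-quantile of ln T is μ + z_p·σ.
ln(3590) = 8.186 and ln(11300) = 9.333; z_{0.5} = 0, z_{0.95} = 1.645.
σ = (9.333 − 8.186)/(1.645 − (0)) = 0.697.
μ = 8.186 − (0)·0.697 = 8.186.
E[T] = exp(μ + σ²/2) = exp(8.186 + 0.2430) = 4580 hours.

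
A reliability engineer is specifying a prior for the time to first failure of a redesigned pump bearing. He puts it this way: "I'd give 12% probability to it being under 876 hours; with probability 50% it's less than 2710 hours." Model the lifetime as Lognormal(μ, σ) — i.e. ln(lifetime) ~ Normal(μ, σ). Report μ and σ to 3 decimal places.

μ ≈ 7.905, σ ≈ 0.961

If T ~ Lognormal(μ,σ) then ln T ~ Normal(μ,σ), so the p-quantile of ln T is μ + z_p·σ.
ln(876) = 6.775 and ln(2710) = 7.905; z_{0.12} = -1.175, z_{0.5} = 0.
σ = (7.905 − 6.775)/(0 − (-1.175)) = 0.961.
μ = 6.775 − (-1.175)·0.961 = 7.905.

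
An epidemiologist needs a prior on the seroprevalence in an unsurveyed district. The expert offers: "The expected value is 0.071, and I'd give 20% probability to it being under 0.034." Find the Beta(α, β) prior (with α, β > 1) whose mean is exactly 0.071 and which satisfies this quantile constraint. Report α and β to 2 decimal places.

α ≈ 2.44, β ≈ 31.95

With mean 0.071 fixed, write α = 0.071s, β = 0.929s where s = α+β.
Need P(θ < 0.034) = 0.2 under Beta(0.071s, 0.929s). Normal approximation: (q−m)/√(m(1−m)/s) ≈ z_{0.2} = -0.842, so s ≈ 0.071·0.929·(-0.842)²/(0.034−0.071)² = 34.1.
At s = 34.1: P(θ<0.034) ≈ 0.201. Adjusting to match 0.2 gives s ≈ 34.39.
So α = 0.071·34.39 ≈ 2.44, β = 0.929·34.39 ≈ 31.95.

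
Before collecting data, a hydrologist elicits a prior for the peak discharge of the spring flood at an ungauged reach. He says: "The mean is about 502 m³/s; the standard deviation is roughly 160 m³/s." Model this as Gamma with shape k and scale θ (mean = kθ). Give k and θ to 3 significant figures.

For Gamma(k, scale θ): mean = kθ, variance = kθ², so CV = 1/√k.
CV = SD/mean = 160/502 = 0.3187, hence k = 1/CV² = 9.84.
Then θ = mean/k = 502/9.84 = 51.

k ≈ 9.84, θ ≈ 51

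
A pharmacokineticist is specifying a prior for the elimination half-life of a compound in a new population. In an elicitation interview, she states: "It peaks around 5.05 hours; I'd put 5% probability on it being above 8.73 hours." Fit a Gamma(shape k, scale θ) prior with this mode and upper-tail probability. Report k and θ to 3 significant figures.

Gamma(k,θ) with k>1 has mode (k−1)θ, so θ = 5.05/(k−1).
Need P(X < 8.73) = 0.95 with θ tied to k this way. Start at k = 2, θ = 5.05: P(X<8.73) ≈ 0.516.
Too low — raise k to concentrate. Iterating converges to k ≈ 10.3.
Then θ = 5.05/(10.3−1) ≈ 0.542.

k ≈ 10.3, θ ≈ 0.542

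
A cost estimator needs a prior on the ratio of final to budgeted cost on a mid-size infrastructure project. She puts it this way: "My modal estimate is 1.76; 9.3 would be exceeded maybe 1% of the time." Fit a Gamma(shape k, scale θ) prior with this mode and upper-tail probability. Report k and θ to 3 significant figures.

k ≈ 2.39, θ ≈ 1.27

Gamma(k,θ) with k>1 has mode (k−1)θ, so θ = 1.76/(k−1).
Need P(X < 9.3) = 0.99 with θ tied to k this way. Start at k = 2, θ = 1.76: P(X<9.3) ≈ 0.968.
Too low — raise k to concentrate. Iterating converges to k ≈ 2.39.
Then θ = 1.76/(2.39−1) ≈ 1.27.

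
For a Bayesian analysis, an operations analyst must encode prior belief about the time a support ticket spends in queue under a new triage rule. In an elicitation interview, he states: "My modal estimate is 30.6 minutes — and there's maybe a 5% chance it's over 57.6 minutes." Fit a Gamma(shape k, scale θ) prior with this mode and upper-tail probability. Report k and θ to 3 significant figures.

k ≈ 7.95, θ ≈ 4.4

Gamma(k,θ) with k>1 has mode (k−1)θ, so θ = 30.6/(k−1).
Need P(X < 57.6) = 0.95 with θ tied to k this way. Start at k = 2, θ = 30.6: P(X<57.6) ≈ 0.561.
Too low — raise k to concentrate. Iterating converges to k ≈ 7.95.
Then θ = 30.6/(7.95−1) ≈ 4.4.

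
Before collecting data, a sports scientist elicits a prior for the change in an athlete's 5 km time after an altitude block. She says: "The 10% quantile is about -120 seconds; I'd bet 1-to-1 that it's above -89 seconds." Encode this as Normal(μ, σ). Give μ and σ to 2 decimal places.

The p-quantile of Normal(μ,σ) is μ + z_p·σ, with z_{0.1} = -1.282 and z_{0.5} = 0.
Eliminate σ: μ = (z₂·x₁ − z₁·x₂)/(z₂ − z₁) = (0·-120 − (-1.282)·-89)/1.282 = -89.00.
Then σ = (x₂ − x₁)/(z₂ − z₁) = (-89 − -120)/1.282 = 24.19.

μ = -89.00, σ = 24.19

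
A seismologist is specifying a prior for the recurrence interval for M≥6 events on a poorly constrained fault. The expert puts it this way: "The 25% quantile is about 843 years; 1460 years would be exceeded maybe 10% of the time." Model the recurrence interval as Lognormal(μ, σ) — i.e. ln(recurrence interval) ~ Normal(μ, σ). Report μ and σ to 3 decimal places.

If T ~ Lognormal(μ,σ) then ln T ~ Normal(μ,σ), so the p-quantile of ln T is μ + z_p·σ.
ln(843) = 6.737 and ln(1460) = 7.286; z_{0.25} = -0.6745, z_{0.9} = 1.282.
σ = (7.286 − 6.737)/(1.282 − (-0.6745)) = 0.281.
μ = 6.737 − (-0.6745)·0.281 = 6.926.

μ ≈ 6.926, σ ≈ 0.281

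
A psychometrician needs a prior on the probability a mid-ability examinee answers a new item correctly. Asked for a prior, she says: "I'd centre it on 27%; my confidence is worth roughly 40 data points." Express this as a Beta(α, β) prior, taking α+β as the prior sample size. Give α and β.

α = 10.8, β = 29.2

Under the effective-sample-size interpretation, Beta(α, β) has prior mean α/(α+β) and prior sample size α+β.
So α+β = 40 and α/(α+β) = 0.27, giving α = 0.27·40 = 10.8 and β = 40 − 10.8 = 29.2.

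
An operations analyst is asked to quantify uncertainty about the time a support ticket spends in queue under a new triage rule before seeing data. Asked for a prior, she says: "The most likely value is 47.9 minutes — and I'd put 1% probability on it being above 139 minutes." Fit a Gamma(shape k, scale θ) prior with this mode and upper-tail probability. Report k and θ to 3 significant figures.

k ≈ 5, θ ≈ 12

Gamma(k,θ) with k>1 has mode (k−1)θ, so θ = 47.9/(k−1).
Need P(X < 139) = 0.99 with θ tied to k this way. Start at k = 2, θ = 47.9: P(X<139) ≈ 0.786.
Too low — raise k to concentrate. Iterating converges to k ≈ 5.
Then θ = 47.9/(5−1) ≈ 12.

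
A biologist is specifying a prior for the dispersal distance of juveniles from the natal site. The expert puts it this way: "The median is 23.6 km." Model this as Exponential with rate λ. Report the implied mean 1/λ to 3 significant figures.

mean ≈ 34 km

Exponential median = ln 2 / λ, so λ = ln 2 / 23.6 = 0.0294.
Mean = 1/λ = 34 km.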